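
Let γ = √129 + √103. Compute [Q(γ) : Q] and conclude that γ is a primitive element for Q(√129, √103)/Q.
[Q(γ) : Q] = 4 (equivalently, Q(γ) = Q(√129, √103))

Obviously Q(γ) ⊆ Q(√129, √103), and [Q(√129, √103):Q] = 4 (since 129, 103 are distinct squarefree integers > 1 with 13287 not a perfect square). To show equality we compute the minimal polynomial of γ. From γ = √129 + √103: γ^2 = 129 + 2√(13287) + 103 = 232 + 2√(13287), so γ^2 - 232 = 2√(13287); squaring, (γ^2 - 232)^2 = 4·13287, i.e. γ^4 - 464γ^2 + 53824 - 53148 = 0, i.e. γ^4 - 464γ^2 + 676 = 0. So γ is a root of x^4 - 464x^2 + 676. This polynomial is irreducible over Q: it has no rational root (each ±√129 ± √103 is irrational), and any factorization into two quadratics over Q would force √(13287) ∈ Q (pairing opposite roots) or √129, √103 ∈ Q (other pairings), all impossible. Hence [Q(γ):Q] = 4 = [Q(√129, √103):Q], so Q(γ) = Q(√129, √103).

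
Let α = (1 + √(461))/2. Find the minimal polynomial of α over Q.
m_α(x) = x^2 - x - 115

From 2α - 1 = √(461), squaring gives (2α - 1)^2 = 461, i.e. 4α^2 - 4α + 1 = 461, so α^2 - α + (1 - 461)/4 = 0. Since 461 ≡ 1 (mod 4), (1 - 461)/4 = -115 ∈ Z. The polynomial x^2 - x - 115 has discriminant 1 - 4·(-115) = 461, which is not a perfect square in Q (d = 461 is squarefree and ≠ 1), so x^2 - x - 115 is irreducible over Q. It is the minimal polynomial of α.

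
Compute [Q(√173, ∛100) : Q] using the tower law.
[Q(√173, ∛100) : Q] = 6

Let L = Q(√173, ∛100). Since Q(√173) ⊂ L and [Q(√173):Q] = 2, the tower law gives 2 | [L:Q]. Likewise Q(∛100) ⊂ L with [Q(∛100):Q] = 3 (because 100 is not a perfect cube), so 3 | [L:Q]. As gcd(2,3) = 1, [L:Q] is divisible by 6. Conversely L is generated over Q by √173 and ∛100, so [L:Q] ≤ 2·3 = 6. Therefore [Q(√173, ∛100) : Q] = 6.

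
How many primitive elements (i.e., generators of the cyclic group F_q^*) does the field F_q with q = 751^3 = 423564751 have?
There are φ(423564750) = 96811200 primitive elements

F_q^* is cyclic of order q - 1 = 423564750. A cyclic group of order m has exactly φ(m) generators. Here m = 423564750 = 2 · 3^2 · 5^3 · 7 · 26893, so the number of primitive elements is φ(423564750) = 96811200.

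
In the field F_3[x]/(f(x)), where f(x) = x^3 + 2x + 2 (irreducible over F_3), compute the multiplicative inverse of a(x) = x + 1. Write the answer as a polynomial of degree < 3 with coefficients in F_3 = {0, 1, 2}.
a(x)^(-1) ≡ x^2 + 2x (mod f(x))

Since f is irreducible over F_3, F_3[x]/(f) is a field and a(x) ≠ 0 has an inverse. Apply the extended Euclidean algorithm to f(x) and a(x) in F_3[x]: f(x) = (x^2 + 2x)·a(x) + (2). The last nonzero remainder is the constant 2 = gcd(f, a) in F_3. Back-substituting through the division chain expresses 2 = s(x)·a(x) + t(x)·f(x) with s(x) ≡ 2x^2 + x (mod f), so (2x^2 + x)·a(x) ≡ 2 (mod f). Multiplying by 2^(-1) ≡ 2 in F_3 gives a(x)^(-1) ≡ 2·(2x^2 + x) ≡ x^2 + 2x (mod f). Check: (x + 1)·(x^2 + 2x) = x^3 + 2x ≡ 1 (mod x^3 + 2x + 2).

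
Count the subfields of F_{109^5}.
F_{109^5} has 2 subfields

The subfields of F_{p^n} are exactly the fields F_{p^d} for d | n (each is the fixed field of the unique index-d subgroup of Gal(F_{p^n}/F_p) ≅ Z/nZ). The divisors of n = 5 are {1, 5}, giving 2 subfields: F_{109^1}, F_{109^5}.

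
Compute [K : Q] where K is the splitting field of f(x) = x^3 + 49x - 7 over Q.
[K : Q] = 6

By the rational root test, any rational root of the monic integer polynomial f(x) = x^3 + 49x - 7 must be an integer dividing the constant term -7, i.e. one of ±{1, 7}. Evaluating: f(1) = 43, f(-1) = -57, f(7) = 679, f(-7) = -693; none is 0, so f has no rational root and is therefore irreducible over Q (a cubic with no linear factor over a field is irreducible). For an irreducible cubic, the Galois group is A_3 or S_3 according as the discriminant disc(f) = -4a^3 - 27b^2 = -4·(49)^3 - 27·(-7)^2 = -471919 is or is not a square in Q. Here disc(f) = -471919 is not a perfect square in Q, so the Galois group of f over Q is not contained in A_3 and must be all of S_3. The splitting field has degree |S_3| = 6 over Q, so [K : Q] = 6.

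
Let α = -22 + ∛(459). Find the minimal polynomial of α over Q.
m_α(x) = x^3 + 66x^2 + 1452x + 10189

Set β = α + 22 = ∛(459), so β^3 = 459. Then (α + 22)^3 - 459 = 0, i.e. α is a root of g(x) = (x + 22)^3 - 459 = x^3 + 66x^2 + 1452x + 10189. Since g(x) = h(x + 22) where h(x) = x^3 - 459, and h is irreducible over Q (because 459 is not a perfect cube, so h has no rational root, and a monic cubic with no rational root is irreducible), g is also irreducible (irreducibility is preserved under the substitution x → x + 22). Hence m_α(x) = x^3 + 66x^2 + 1452x + 10189.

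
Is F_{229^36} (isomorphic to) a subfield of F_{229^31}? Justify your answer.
No: F_{229^36} is not a subfield of F_{229^31}

F_{p^m} embeds in F_{p^n} iff m | n. Here 36 ∤ 31 (since 31 = 0·36 + 31 with remainder 31 ≠ 0), so F_{229^36} is not a subfield of F_{229^31}. Equivalently: if it were, the tower law would give 36 = [F_{229^36}:F_229] dividing [F_{229^31}:F_229] = 31, contradiction.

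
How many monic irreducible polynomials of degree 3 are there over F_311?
There are 10026640 monic irreducible polynomials of degree 3 over F_311

Each element of F_{311^3} that lies in no proper subfield is a root of exactly one monic irreducible of degree 3 over F_311, and each such polynomial has 3 distinct roots in F_{311^3}. By Möbius inversion the count is N_311(3) = (1/3) Σ_{d|3} μ(3/d) · 311^d = (1/3)(μ(3)·311^1 + μ(1)·311^3) = 30079920/3 = 10026640.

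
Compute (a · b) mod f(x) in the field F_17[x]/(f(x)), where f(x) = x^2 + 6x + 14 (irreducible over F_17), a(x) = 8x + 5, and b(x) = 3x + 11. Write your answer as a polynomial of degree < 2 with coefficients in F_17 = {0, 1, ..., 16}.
a · b ≡ 10x + 8 (mod f(x))

Multiply in F_17[x]: a(x)·b(x) = (8x + 5)·(3x + 11) = 7x^2 + x + 4. This has degree ≥ 2, so divide by f(x) over F_17: 7x^2 + x + 4 = (7)·(x^2 + 6x + 14) + (10x + 8). Hence a·b ≡ 10x + 8 (mod f). (F_17[x]/(f) is a field with 17^2 = 289 elements since f is irreducible of degree 2.)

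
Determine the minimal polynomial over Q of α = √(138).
m_α(x) = x^2 - 138

α satisfies α^2 - 138 = 0, so x^2 - 138 annihilates α. Since d = 138 is squarefree and ≠ 1, it is not a perfect square in Q, so x^2 - 138 has no rational root and is therefore irreducible over Q (a degree-2 polynomial over a field is irreducible iff it has no root). Hence m_α(x) = x^2 - 138.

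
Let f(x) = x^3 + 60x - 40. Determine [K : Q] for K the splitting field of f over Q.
[K : Q] = 6

By the rational root test, any rational root of the monic integer polynomial f(x) = x^3 + 60x - 40 must be an integer dividing the constant term -40, i.e. one of ±{1, 2, 4, 5, 8, 10, 20, 40}. Evaluating: f(1) = 21, f(-1) = -101, f(2) = 88, f(-2) = -168, f(4) = 264, f(-4) = -344, f(5) = 385, f(-5) = -465, f(8) = 952, f(-8) = -1032, f(10) = 1560, f(-10) = -1640, f(20) = 9160, f(-20) = -9240, f(40) = 66360, f(-40) = -66440; none is 0, so f has no rational root and is therefore irreducible over Q (a cubic with no linear factor over a field is irreducible). For an irreducible cubic, the Galois group is A_3 or S_3 according as the discriminant disc(f) = -4a^3 - 27b^2 = -4·(60)^3 - 27·(-40)^2 = -907200 is or is not a square in Q. Here disc(f) = -907200 is not a perfect square in Q, so the Galois group of f over Q is not contained in A_3 and must be all of S_3. The splitting field has degree |S_3| = 6 over Q, so [K : Q] = 6.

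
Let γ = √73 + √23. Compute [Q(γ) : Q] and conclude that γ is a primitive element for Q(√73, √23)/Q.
[Q(γ) : Q] = 4 (equivalently, Q(γ) = Q(√73, √23))

Obviously Q(γ) ⊆ Q(√73, √23), and [Q(√73, √23):Q] = 4 (since 73, 23 are distinct squarefree integers > 1 with 1679 not a perfect square). To show equality we compute the minimal polynomial of γ. From γ = √73 + √23: γ^2 = 73 + 2√(1679) + 23 = 96 + 2√(1679), so γ^2 - 96 = 2√(1679); squaring, (γ^2 - 96)^2 = 4·1679, i.e. γ^4 - 192γ^2 + 9216 - 6716 = 0, i.e. γ^4 - 192γ^2 + 2500 = 0. So γ is a root of x^4 - 192x^2 + 2500. This polynomial is irreducible over Q: it has no rational root (each ±√73 ± √23 is irrational), and any factorization into two quadratics over Q would force √(1679) ∈ Q (pairing opposite roots) or √73, √23 ∈ Q (other pairings), all impossible. Hence [Q(γ):Q] = 4 = [Q(√73, √23):Q], so Q(γ) = Q(√73, √23).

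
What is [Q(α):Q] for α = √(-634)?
[Q(α):Q] = 2

[Q(α):Q] equals the degree of the minimal polynomial of α. Here α^2 = -634 and x^2 + 634 is irreducible (d = -634 is squarefree, ≠ 1, hence not a square), so deg(m_α) = 2. Thus [Q(α):Q] = 2.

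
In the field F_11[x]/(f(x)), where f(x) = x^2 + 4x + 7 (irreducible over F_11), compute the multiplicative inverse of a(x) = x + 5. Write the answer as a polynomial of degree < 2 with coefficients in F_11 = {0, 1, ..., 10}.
a(x)^(-1) ≡ 10x + 1 (mod f(x))

Since f is irreducible over F_11, F_11[x]/(f) is a field and a(x) ≠ 0 has an inverse. Apply the extended Euclidean algorithm to f(x) and a(x) in F_11[x]: f(x) = (x + 10)·a(x) + (1). The last nonzero remainder is the constant 1 = gcd(f, a) in F_11. Back-substituting through the division chain expresses 1 = s(x)·a(x) + t(x)·f(x) with s(x) ≡ 10x + 1 (mod f), so a(x)^(-1) ≡ s(x) = 10x + 1 (mod f). Check: (x + 5)·(10x + 1) = 10x^2 + 7x + 5 ≡ 1 (mod x^2 + 4x + 7).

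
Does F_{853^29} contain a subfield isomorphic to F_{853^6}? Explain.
No: F_{853^6} is not a subfield of F_{853^29}

F_{p^m} embeds in F_{p^n} iff m | n. Here 6 ∤ 29 (since 29 = 4·6 + 5 with remainder 5 ≠ 0), so F_{853^6} is not a subfield of F_{853^29}. Equivalently: if it were, the tower law would give 6 = [F_{853^6}:F_853] dividing [F_{853^29}:F_853] = 29, contradiction.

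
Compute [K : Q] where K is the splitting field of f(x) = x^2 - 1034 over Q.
[K : Q] = 2

f(x) = x^2 - 1034 factors as (x - √1034)(x + √1034). The splitting field is K = Q(√1034). Since 1034 is squarefree and > 1, it is not a perfect square, so x^2 - 1034 is irreducible over Q and [Q(√1034) : Q] = 2. Hence [K : Q] = 2.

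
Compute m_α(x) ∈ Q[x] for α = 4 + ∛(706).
m_α(x) = x^3 - 12x^2 + 48x - 770

Set β = α - 4 = ∛(706), so β^3 = 706. Then (α - 4)^3 - 706 = 0, i.e. α is a root of g(x) = (x - 4)^3 - 706 = x^3 - 12x^2 + 48x - 770. Since g(x) = h(x - 4) where h(x) = x^3 - 706, and h is irreducible over Q (because 706 is not a perfect cube, so h has no rational root, and a monic cubic with no rational root is irreducible), g is also irreducible (irreducibility is preserved under the substitution x → x - 4). Hence m_α(x) = x^3 - 12x^2 + 48x - 770.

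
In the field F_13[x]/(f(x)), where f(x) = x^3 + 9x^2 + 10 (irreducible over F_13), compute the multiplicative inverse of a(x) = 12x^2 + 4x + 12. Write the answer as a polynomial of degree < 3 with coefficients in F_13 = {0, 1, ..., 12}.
a(x)^(-1) ≡ 3x^2 + 5x + 10 (mod f(x))

Since f is irreducible over F_13, F_13[x]/(f) is a field and a(x) ≠ 0 has an inverse. Apply the extended Euclidean algorithm to f(x) and a(x) in F_13[x]: f(x) = (12x)·a(x) + (12x + 10);  a(x) = (x + 6)·(12x + 10) + (4). The last nonzero remainder is the constant 4 = gcd(f, a) in F_13. Back-substituting through the division chain expresses 4 = s(x)·a(x) + t(x)·f(x) with s(x) ≡ 12x^2 + 7x + 1 (mod f), so (12x^2 + 7x + 1)·a(x) ≡ 4 (mod f). Multiplying by 4^(-1) ≡ 10 in F_13 gives a(x)^(-1) ≡ 10·(12x^2 + 7x + 1) ≡ 3x^2 + 5x + 10 (mod f). Check: (12x^2 + 4x + 12)·(3x^2 + 5x + 10) = 10x^4 + 7x^3 + 7x^2 + 9x + 3 ≡ 1 (mod x^3 + 9x^2 + 10).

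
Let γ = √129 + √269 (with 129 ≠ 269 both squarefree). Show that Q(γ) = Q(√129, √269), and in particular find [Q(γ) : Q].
[Q(γ) : Q] = 4 (equivalently, Q(γ) = Q(√129, √269))

Obviously Q(γ) ⊆ Q(√129, √269), and [Q(√129, √269):Q] = 4 (since 129, 269 are distinct squarefree integers > 1 with 34701 not a perfect square). To show equality we compute the minimal polynomial of γ. From γ = √129 + √269: γ^2 = 129 + 2√(34701) + 269 = 398 + 2√(34701), so γ^2 - 398 = 2√(34701); squaring, (γ^2 - 398)^2 = 4·34701, i.e. γ^4 - 796γ^2 + 158404 - 138804 = 0, i.e. γ^4 - 796γ^2 + 19600 = 0. So γ is a root of x^4 - 796x^2 + 19600. This polynomial is irreducible over Q: it has no rational root (each ±√129 ± √269 is irrational), and any factorization into two quadratics over Q would force √(34701) ∈ Q (pairing opposite roots) or √129, √269 ∈ Q (other pairings), all impossible. Hence [Q(γ):Q] = 4 = [Q(√129, √269):Q], so Q(γ) = Q(√129, √269).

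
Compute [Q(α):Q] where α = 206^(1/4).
[Q(α):Q] = 4

α is a root of x^4 - 206. By Eisenstein's criterion at the prime p = 2 (which divides the constant term 206 but p^2 = 4 does not, since 206 is squarefree), x^4 - 206 is irreducible over Q. Hence [Q(α):Q] = 4.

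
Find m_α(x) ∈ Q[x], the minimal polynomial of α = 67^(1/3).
m_α(x) = x^3 - 67

α satisfies α^3 = 67, so x^3 - 67 annihilates α. By the rational root test, a rational root p/q (in lowest terms) of x^3 - 67 would satisfy p^3 = 67 q^3, forcing q = 1 and p^3 = 67; but 67 is not a perfect cube, contradiction. A monic cubic over Q with no rational root is irreducible (any nontrivial factorization would include a linear factor). Hence x^3 - 67 is the minimal polynomial of α, and in particular [Q(α):Q] = 3.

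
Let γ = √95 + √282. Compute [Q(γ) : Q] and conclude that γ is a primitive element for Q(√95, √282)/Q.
[Q(γ) : Q] = 4 (equivalently, Q(γ) = Q(√95, √282))

Obviously Q(γ) ⊆ Q(√95, √282), and [Q(√95, √282):Q] = 4 (since 95, 282 are distinct squarefree integers > 1 with 26790 not a perfect square). To show equality we compute the minimal polynomial of γ. From γ = √95 + √282: γ^2 = 95 + 2√(26790) + 282 = 377 + 2√(26790), so γ^2 - 377 = 2√(26790); squaring, (γ^2 - 377)^2 = 4·26790, i.e. γ^4 - 754γ^2 + 142129 - 107160 = 0, i.e. γ^4 - 754γ^2 + 34969 = 0. So γ is a root of x^4 - 754x^2 + 34969. This polynomial is irreducible over Q: it has no rational root (each ±√95 ± √282 is irrational), and any factorization into two quadratics over Q would force √(26790) ∈ Q (pairing opposite roots) or √95, √282 ∈ Q (other pairings), all impossible. Hence [Q(γ):Q] = 4 = [Q(√95, √282):Q], so Q(γ) = Q(√95, √282).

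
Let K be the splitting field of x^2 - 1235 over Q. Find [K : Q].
[K : Q] = 2

f(x) = x^2 - 1235 factors as (x - √1235)(x + √1235). The splitting field is K = Q(√1235). Since 1235 is squarefree and > 1, it is not a perfect square, so x^2 - 1235 is irreducible over Q and [Q(√1235) : Q] = 2. Hence [K : Q] = 2.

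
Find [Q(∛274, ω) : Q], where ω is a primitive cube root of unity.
[Q(∛274, ω) : Q] = 6

[Q(∛274):Q] = 3 (min poly x^3 - 274, irreducible since 274 is not a perfect cube). [Q(ω):Q] = 2 (min poly x^2 + x + 1). Since Q(∛274) ⊂ R and ω ∉ R, we have ω ∉ Q(∛274), so x^2 + x + 1 remains irreducible over Q(∛274) and [Q(∛274, ω) : Q(∛274)] = 2. By the tower law, [Q(∛274, ω) : Q] = 3 · 2 = 6. (In fact Q(∛274, ω) is the splitting field of x^3 - 274 over Q.)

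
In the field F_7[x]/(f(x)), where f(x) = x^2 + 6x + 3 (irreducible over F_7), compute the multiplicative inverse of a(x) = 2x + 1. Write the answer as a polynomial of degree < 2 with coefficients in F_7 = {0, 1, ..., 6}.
a(x)^(-1) ≡ 5x + 3 (mod f(x))

Since f is irreducible over F_7, F_7[x]/(f) is a field and a(x) ≠ 0 has an inverse. Apply the extended Euclidean algorithm to f(x) and a(x) in F_7[x]: f(x) = (4x + 1)·a(x) + (2). The last nonzero remainder is the constant 2 = gcd(f, a) in F_7. Back-substituting through the division chain expresses 2 = s(x)·a(x) + t(x)·f(x) with s(x) ≡ 3x + 6 (mod f), so (3x + 6)·a(x) ≡ 2 (mod f). Multiplying by 2^(-1) ≡ 4 in F_7 gives a(x)^(-1) ≡ 4·(3x + 6) ≡ 5x + 3 (mod f). Check: (2x + 1)·(5x + 3) = 3x^2 + 4x + 3 ≡ 1 (mod x^2 + 6x + 3).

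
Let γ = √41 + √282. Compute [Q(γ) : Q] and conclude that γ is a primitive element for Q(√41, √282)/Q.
[Q(γ) : Q] = 4 (equivalently, Q(γ) = Q(√41, √282))

Obviously Q(γ) ⊆ Q(√41, √282), and [Q(√41, √282):Q] = 4 (since 41, 282 are distinct squarefree integers > 1 with 11562 not a perfect square). To show equality we compute the minimal polynomial of γ. From γ = √41 + √282: γ^2 = 41 + 2√(11562) + 282 = 323 + 2√(11562), so γ^2 - 323 = 2√(11562); squaring, (γ^2 - 323)^2 = 4·11562, i.e. γ^4 - 646γ^2 + 104329 - 46248 = 0, i.e. γ^4 - 646γ^2 + 58081 = 0. So γ is a root of x^4 - 646x^2 + 58081. This polynomial is irreducible over Q: it has no rational root (each ±√41 ± √282 is irrational), and any factorization into two quadratics over Q would force √(11562) ∈ Q (pairing opposite roots) or √41, √282 ∈ Q (other pairings), all impossible. Hence [Q(γ):Q] = 4 = [Q(√41, √282):Q], so Q(γ) = Q(√41, √282).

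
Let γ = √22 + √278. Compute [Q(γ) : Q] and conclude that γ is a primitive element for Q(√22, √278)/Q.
[Q(γ) : Q] = 4 (equivalently, Q(γ) = Q(√22, √278))

Obviously Q(γ) ⊆ Q(√22, √278), and [Q(√22, √278):Q] = 4 (since 22, 278 are distinct squarefree integers > 1 with 6116 not a perfect square). To show equality we compute the minimal polynomial of γ. From γ = √22 + √278: γ^2 = 22 + 2√(6116) + 278 = 300 + 2√(6116), so γ^2 - 300 = 2√(6116); squaring, (γ^2 - 300)^2 = 4·6116, i.e. γ^4 - 600γ^2 + 90000 - 24464 = 0, i.e. γ^4 - 600γ^2 + 65536 = 0. So γ is a root of x^4 - 600x^2 + 65536. This polynomial is irreducible over Q: it has no rational root (each ±√22 ± √278 is irrational), and any factorization into two quadratics over Q would force √(6116) ∈ Q (pairing opposite roots) or √22, √278 ∈ Q (other pairings), all impossible. Hence [Q(γ):Q] = 4 = [Q(√22, √278):Q], so Q(γ) = Q(√22, √278).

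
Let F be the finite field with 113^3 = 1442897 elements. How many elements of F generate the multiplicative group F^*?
There are φ(1442896) = 570240 primitive elements

F_q^* is cyclic of order q - 1 = 1442896. A cyclic group of order m has exactly φ(m) generators. Here m = 1442896 = 2^4 · 7 · 13 · 991, so the number of primitive elements is φ(1442896) = 570240.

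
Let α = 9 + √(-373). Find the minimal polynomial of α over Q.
m_α(x) = x^2 - 18x + 454

From α - 9 = √(-373), squaring gives (α - 9)^2 = -373, i.e. α^2 - 18α + 81 = -373, so α^2 - 18α + 454 = 0. The discriminant of x^2 - 18x + 454 is (-18)^2 - 4·(454) = 324 - 1816 = -1492, and 4·(-373) is not a perfect square in Q since -373 is squarefree and ≠ 1. Hence x^2 - 18x + 454 is irreducible over Q and is the minimal polynomial of α.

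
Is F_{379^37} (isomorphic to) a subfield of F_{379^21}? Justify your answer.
No: F_{379^37} is not a subfield of F_{379^21}

F_{p^m} embeds in F_{p^n} iff m | n. Here 37 ∤ 21 (since 21 = 0·37 + 21 with remainder 21 ≠ 0), so F_{379^37} is not a subfield of F_{379^21}. Equivalently: if it were, the tower law would give 37 = [F_{379^37}:F_379] dividing [F_{379^21}:F_379] = 21, contradiction.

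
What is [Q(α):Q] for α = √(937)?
[Q(α):Q] = 2

[Q(α):Q] equals the degree of the minimal polynomial of α. Here α^2 = 937 and x^2 - 937 is irreducible (d = 937 is squarefree, ≠ 1, hence not a square), so deg(m_α) = 2. Thus [Q(α):Q] = 2.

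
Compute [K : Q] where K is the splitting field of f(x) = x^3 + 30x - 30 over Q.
[K : Q] = 6

By the rational root test, any rational root of the monic integer polynomial f(x) = x^3 + 30x - 30 must be an integer dividing the constant term -30, i.e. one of ±{1, 2, 3, 5, 6, 10, 15, 30}. Evaluating: f(1) = 1, f(-1) = -61, f(2) = 38, f(-2) = -98, f(3) = 87, f(-3) = -147, f(5) = 245, f(-5) = -305, f(6) = 366, f(-6) = -426, f(10) = 1270, f(-10) = -1330, f(15) = 3795, f(-15) = -3855, f(30) = 27870, f(-30) = -27930; none is 0, so f has no rational root and is therefore irreducible over Q (a cubic with no linear factor over a field is irreducible). For an irreducible cubic, the Galois group is A_3 or S_3 according as the discriminant disc(f) = -4a^3 - 27b^2 = -4·(30)^3 - 27·(-30)^2 = -132300 is or is not a square in Q. Here disc(f) = -132300 is not a perfect square in Q, so the Galois group of f over Q is not contained in A_3 and must be all of S_3. The splitting field has degree |S_3| = 6 over Q, so [K : Q] = 6.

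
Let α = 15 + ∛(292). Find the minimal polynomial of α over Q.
m_α(x) = x^3 - 45x^2 + 675x - 3667

Set β = α - 15 = ∛(292), so β^3 = 292. Then (α - 15)^3 - 292 = 0, i.e. α is a root of g(x) = (x - 15)^3 - 292 = x^3 - 45x^2 + 675x - 3667. Since g(x) = h(x - 15) where h(x) = x^3 - 292, and h is irreducible over Q (because 292 is not a perfect cube, so h has no rational root, and a monic cubic with no rational root is irreducible), g is also irreducible (irreducibility is preserved under the substitution x → x - 15). Hence m_α(x) = x^3 - 45x^2 + 675x - 3667.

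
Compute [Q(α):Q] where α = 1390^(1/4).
[Q(α):Q] = 4

α is a root of x^4 - 1390. By Eisenstein's criterion at the prime p = 2 (which divides the constant term 1390 but p^2 = 4 does not, since 1390 is squarefree), x^4 - 1390 is irreducible over Q. Hence [Q(α):Q] = 4.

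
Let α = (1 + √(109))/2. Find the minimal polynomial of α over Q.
m_α(x) = x^2 - x - 27

From 2α - 1 = √(109), squaring gives (2α - 1)^2 = 109, i.e. 4α^2 - 4α + 1 = 109, so α^2 - α + (1 - 109)/4 = 0. Since 109 ≡ 1 (mod 4), (1 - 109)/4 = -27 ∈ Z. The polynomial x^2 - x - 27 has discriminant 1 - 4·(-27) = 109, which is not a perfect square in Q (d = 109 is squarefree and ≠ 1), so x^2 - x - 27 is irreducible over Q. It is the minimal polynomial of α.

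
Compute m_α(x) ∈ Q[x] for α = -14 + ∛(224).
m_α(x) = x^3 + 42x^2 + 588x + 2520

Set β = α + 14 = ∛(224), so β^3 = 224. Then (α + 14)^3 - 224 = 0, i.e. α is a root of g(x) = (x + 14)^3 - 224 = x^3 + 42x^2 + 588x + 2520. Since g(x) = h(x + 14) where h(x) = x^3 - 224, and h is irreducible over Q (because 224 is not a perfect cube, so h has no rational root, and a monic cubic with no rational root is irreducible), g is also irreducible (irreducibility is preserved under the substitution x → x + 14). Hence m_α(x) = x^3 + 42x^2 + 588x + 2520.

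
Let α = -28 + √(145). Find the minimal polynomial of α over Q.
m_α(x) = x^2 + 56x + 639

From α + 28 = √(145), squaring gives (α + 28)^2 = 145, i.e. α^2 + 56α + 784 = 145, so α^2 + 56α + 639 = 0. The discriminant of x^2 + 56x + 639 is (56)^2 - 4·(639) = 3136 - 2556 = 580, and 4·(145) is not a perfect square in Q since 145 is squarefree and ≠ 1. Hence x^2 + 56x + 639 is irreducible over Q and is the minimal polynomial of α.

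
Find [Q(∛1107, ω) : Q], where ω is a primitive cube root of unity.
[Q(∛1107, ω) : Q] = 6

[Q(∛1107):Q] = 3 (min poly x^3 - 1107, irreducible since 1107 is not a perfect cube). [Q(ω):Q] = 2 (min poly x^2 + x + 1). Since Q(∛1107) ⊂ R and ω ∉ R, we have ω ∉ Q(∛1107), so x^2 + x + 1 remains irreducible over Q(∛1107) and [Q(∛1107, ω) : Q(∛1107)] = 2. By the tower law, [Q(∛1107, ω) : Q] = 3 · 2 = 6. (In fact Q(∛1107, ω) is the splitting field of x^3 - 1107 over Q.)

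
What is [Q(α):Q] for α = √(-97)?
[Q(α):Q] = 2

[Q(α):Q] equals the degree of the minimal polynomial of α. Here α^2 = -97 and x^2 + 97 is irreducible (d = -97 is squarefree, ≠ 1, hence not a square), so deg(m_α) = 2. Thus [Q(α):Q] = 2.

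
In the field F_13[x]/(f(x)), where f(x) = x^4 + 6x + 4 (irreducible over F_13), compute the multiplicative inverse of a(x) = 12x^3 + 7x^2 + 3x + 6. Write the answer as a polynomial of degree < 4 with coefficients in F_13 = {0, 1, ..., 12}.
a(x)^(-1) ≡ 12x^3 + x^2 + 12x + 10 (mod f(x))

Since f is irreducible over F_13, F_13[x]/(f) is a field and a(x) ≠ 0 has an inverse. Apply the extended Euclidean algorithm to f(x) and a(x) in F_13[x]: f(x) = (12x + 6)·a(x) + (7x + 7);  a(x) = (11x^2 + 3x + 3)·(7x + 7) + (11). The last nonzero remainder is the constant 11 = gcd(f, a) in F_13. Back-substituting through the division chain expresses 11 = s(x)·a(x) + t(x)·f(x) with s(x) ≡ 2x^3 + 11x^2 + 2x + 6 (mod f), so (2x^3 + 11x^2 + 2x + 6)·a(x) ≡ 11 (mod f). Multiplying by 11^(-1) ≡ 6 in F_13 gives a(x)^(-1) ≡ 6·(2x^3 + 11x^2 + 2x + 6) ≡ 12x^3 + x^2 + 12x + 10 (mod f). Check: (12x^3 + 7x^2 + 3x + 6)·(12x^3 + x^2 + 12x + 10) = x^6 + 5x^5 + 5x^4 + 6x^3 + 8x^2 + 11x + 8 ≡ 1 (mod x^4 + 6x + 4).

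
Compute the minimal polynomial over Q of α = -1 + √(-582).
m_α(x) = x^2 + 2x + 583

From α + 1 = √(-582), squaring gives (α + 1)^2 = -582, i.e. α^2 + 2α + 1 = -582, so α^2 + 2α + 583 = 0. The discriminant of x^2 + 2x + 583 is (2)^2 - 4·(583) = 4 - 2332 = -2328, and 4·(-582) is not a perfect square in Q since -582 is squarefree and ≠ 1. Hence x^2 + 2x + 583 is irreducible over Q and is the minimal polynomial of α.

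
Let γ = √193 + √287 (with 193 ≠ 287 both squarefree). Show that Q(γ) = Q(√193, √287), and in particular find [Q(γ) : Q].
[Q(γ) : Q] = 4 (equivalently, Q(γ) = Q(√193, √287))

Obviously Q(γ) ⊆ Q(√193, √287), and [Q(√193, √287):Q] = 4 (since 193, 287 are distinct squarefree integers > 1 with 55391 not a perfect square). To show equality we compute the minimal polynomial of γ. From γ = √193 + √287: γ^2 = 193 + 2√(55391) + 287 = 480 + 2√(55391), so γ^2 - 480 = 2√(55391); squaring, (γ^2 - 480)^2 = 4·55391, i.e. γ^4 - 960γ^2 + 230400 - 221564 = 0, i.e. γ^4 - 960γ^2 + 8836 = 0. So γ is a root of x^4 - 960x^2 + 8836. This polynomial is irreducible over Q: it has no rational root (each ±√193 ± √287 is irrational), and any factorization into two quadratics over Q would force √(55391) ∈ Q (pairing opposite roots) or √193, √287 ∈ Q (other pairings), all impossible. Hence [Q(γ):Q] = 4 = [Q(√193, √287):Q], so Q(γ) = Q(√193, √287).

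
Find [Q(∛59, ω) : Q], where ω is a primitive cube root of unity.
[Q(∛59, ω) : Q] = 6

[Q(∛59):Q] = 3 (min poly x^3 - 59, irreducible since 59 is not a perfect cube). [Q(ω):Q] = 2 (min poly x^2 + x + 1). Since Q(∛59) ⊂ R and ω ∉ R, we have ω ∉ Q(∛59), so x^2 + x + 1 remains irreducible over Q(∛59) and [Q(∛59, ω) : Q(∛59)] = 2. By the tower law, [Q(∛59, ω) : Q] = 3 · 2 = 6. (In fact Q(∛59, ω) is the splitting field of x^3 - 59 over Q.)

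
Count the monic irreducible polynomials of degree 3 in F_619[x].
There are 79058680 monic irreducible polynomials of degree 3 over F_619

Each element of F_{619^3} that lies in no proper subfield is a root of exactly one monic irreducible of degree 3 over F_619, and each such polynomial has 3 distinct roots in F_{619^3}. By Möbius inversion the count is N_619(3) = (1/3) Σ_{d|3} μ(3/d) · 619^d = (1/3)(μ(3)·619^1 + μ(1)·619^3) = 237176040/3 = 79058680.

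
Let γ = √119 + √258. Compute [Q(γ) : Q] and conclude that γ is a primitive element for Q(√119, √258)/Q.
[Q(γ) : Q] = 4 (equivalently, Q(γ) = Q(√119, √258))

Obviously Q(γ) ⊆ Q(√119, √258), and [Q(√119, √258):Q] = 4 (since 119, 258 are distinct squarefree integers > 1 with 30702 not a perfect square). To show equality we compute the minimal polynomial of γ. From γ = √119 + √258: γ^2 = 119 + 2√(30702) + 258 = 377 + 2√(30702), so γ^2 - 377 = 2√(30702); squaring, (γ^2 - 377)^2 = 4·30702, i.e. γ^4 - 754γ^2 + 142129 - 122808 = 0, i.e. γ^4 - 754γ^2 + 19321 = 0. So γ is a root of x^4 - 754x^2 + 19321. This polynomial is irreducible over Q: it has no rational root (each ±√119 ± √258 is irrational), and any factorization into two quadratics over Q would force √(30702) ∈ Q (pairing opposite roots) or √119, √258 ∈ Q (other pairings), all impossible. Hence [Q(γ):Q] = 4 = [Q(√119, √258):Q], so Q(γ) = Q(√119, √258).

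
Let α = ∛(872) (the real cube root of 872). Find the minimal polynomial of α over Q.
m_α(x) = x^3 - 872

α satisfies α^3 = 872, so x^3 - 872 annihilates α. By the rational root test, a rational root p/q (in lowest terms) of x^3 - 872 would satisfy p^3 = 872 q^3, forcing q = 1 and p^3 = 872; but 872 is not a perfect cube, contradiction. A monic cubic over Q with no rational root is irreducible (any nontrivial factorization would include a linear factor). Hence x^3 - 872 is the minimal polynomial of α, and in particular [Q(α):Q] = 3.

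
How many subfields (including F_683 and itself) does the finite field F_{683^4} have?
F_{683^4} has 3 subfields

The subfields of F_{p^n} are exactly the fields F_{p^d} for d | n (each is the fixed field of the unique index-d subgroup of Gal(F_{p^n}/F_p) ≅ Z/nZ). The divisors of n = 4 are {1, 2, 4}, giving 3 subfields: F_{683^1}, F_{683^2}, F_{683^4}.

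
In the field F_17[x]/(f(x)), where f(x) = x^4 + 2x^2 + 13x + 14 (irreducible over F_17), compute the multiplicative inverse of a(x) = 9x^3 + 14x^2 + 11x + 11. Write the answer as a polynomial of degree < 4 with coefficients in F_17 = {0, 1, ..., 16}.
a(x)^(-1) ≡ 7x^3 + 11x^2 + 7 (mod f(x))

Since f is irreducible over F_17, F_17[x]/(f) is a field and a(x) ≠ 0 has an inverse. Apply the extended Euclidean algorithm to f(x) and a(x) in F_17[x]: f(x) = (2x + 12)·a(x) + (16x^2 + 12x + 1);  a(x) = (8x + 14)·(16x^2 + 12x + 1) + (5x + 14);  (16x^2 + 12x + 1) = (10x + 5)·(5x + 14) + (16). The last nonzero remainder is the constant 16 = gcd(f, a) in F_17. Back-substituting through the division chain expresses 16 = s(x)·a(x) + t(x)·f(x) with s(x) ≡ 10x^3 + 6x^2 + 10 (mod f), so (10x^3 + 6x^2 + 10)·a(x) ≡ 16 (mod f). Multiplying by 16^(-1) ≡ 16 in F_17 gives a(x)^(-1) ≡ 16·(10x^3 + 6x^2 + 10) ≡ 7x^3 + 11x^2 + 7 (mod f). Check: (9x^3 + 14x^2 + 11x + 11)·(7x^3 + 11x^2 + 7) = 12x^6 + 10x^5 + 10x^4 + 6x^3 + 15x^2 + 9x + 9 ≡ 1 (mod x^4 + 2x^2 + 13x + 14).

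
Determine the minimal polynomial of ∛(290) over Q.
m_α(x) = x^3 - 290

α satisfies α^3 = 290, so x^3 - 290 annihilates α. By the rational root test, a rational root p/q (in lowest terms) of x^3 - 290 would satisfy p^3 = 290 q^3, forcing q = 1 and p^3 = 290; but 290 is not a perfect cube, contradiction. A monic cubic over Q with no rational root is irreducible (any nontrivial factorization would include a linear factor). Hence x^3 - 290 is the minimal polynomial of α, and in particular [Q(α):Q] = 3.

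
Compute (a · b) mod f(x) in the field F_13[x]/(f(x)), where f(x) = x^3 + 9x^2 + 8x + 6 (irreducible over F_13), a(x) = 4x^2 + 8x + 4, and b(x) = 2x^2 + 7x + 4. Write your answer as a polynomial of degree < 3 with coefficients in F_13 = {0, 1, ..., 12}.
a · b ≡ 8x^2 + 2x + 2 (mod f(x))

Multiply in F_13[x]: a(x)·b(x) = (4x^2 + 8x + 4)·(2x^2 + 7x + 4) = 8x^4 + 5x^3 + 2x^2 + 8x + 3. This has degree ≥ 3, so divide by f(x) over F_13: 8x^4 + 5x^3 + 2x^2 + 8x + 3 = (8x + 11)·(x^3 + 9x^2 + 8x + 6) + (8x^2 + 2x + 2). Hence a·b ≡ 8x^2 + 2x + 2 (mod f). (F_13[x]/(f) is a field with 13^3 = 2197 elements since f is irreducible of degree 3.)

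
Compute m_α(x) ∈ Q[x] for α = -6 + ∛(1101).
m_α(x) = x^3 + 18x^2 + 108x - 885

Set β = α + 6 = ∛(1101), so β^3 = 1101. Then (α + 6)^3 - 1101 = 0, i.e. α is a root of g(x) = (x + 6)^3 - 1101 = x^3 + 18x^2 + 108x - 885. Since g(x) = h(x + 6) where h(x) = x^3 - 1101, and h is irreducible over Q (because 1101 is not a perfect cube, so h has no rational root, and a monic cubic with no rational root is irreducible), g is also irreducible (irreducibility is preserved under the substitution x → x + 6). Hence m_α(x) = x^3 + 18x^2 + 108x - 885.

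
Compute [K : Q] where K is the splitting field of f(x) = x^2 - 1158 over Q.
[K : Q] = 2

f(x) = x^2 - 1158 factors as (x - √1158)(x + √1158). The splitting field is K = Q(√1158). Since 1158 is squarefree and > 1, it is not a perfect square, so x^2 - 1158 is irreducible over Q and [Q(√1158) : Q] = 2. Hence [K : Q] = 2.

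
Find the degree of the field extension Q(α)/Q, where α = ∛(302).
[Q(α):Q] = 3

The minimal polynomial of α is x^3 - 302, irreducible over Q since 302 is not a perfect cube (so x^3 - 302 has no rational root). Hence [Q(α):Q] = deg(m_α) = 3.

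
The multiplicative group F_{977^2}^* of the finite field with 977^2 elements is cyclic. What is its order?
|F_{977^2}^*| = 954528

F_{977^2} has 977^2 = 954529 elements; its multiplicative group consists of all nonzero elements, so |F_{977^2}^*| = 954529 - 1 = 954528. (It is cyclic since any finite subgroup of the multiplicative group of a field is cyclic.)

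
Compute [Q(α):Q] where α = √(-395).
[Q(α):Q] = 2

[Q(α):Q] equals the degree of the minimal polynomial of α. Here α^2 = -395 and x^2 + 395 is irreducible (d = -395 is squarefree, ≠ 1, hence not a square), so deg(m_α) = 2. Thus [Q(α):Q] = 2.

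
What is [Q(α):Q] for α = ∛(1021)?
[Q(α):Q] = 3

The minimal polynomial of α is x^3 - 1021, irreducible over Q since 1021 is not a perfect cube (so x^3 - 1021 has no rational root). Hence [Q(α):Q] = deg(m_α) = 3.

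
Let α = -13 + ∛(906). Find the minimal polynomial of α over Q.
m_α(x) = x^3 + 39x^2 + 507x + 1291

Set β = α + 13 = ∛(906), so β^3 = 906. Then (α + 13)^3 - 906 = 0, i.e. α is a root of g(x) = (x + 13)^3 - 906 = x^3 + 39x^2 + 507x + 1291. Since g(x) = h(x + 13) where h(x) = x^3 - 906, and h is irreducible over Q (because 906 is not a perfect cube, so h has no rational root, and a monic cubic with no rational root is irreducible), g is also irreducible (irreducibility is preserved under the substitution x → x + 13). Hence m_α(x) = x^3 + 39x^2 + 507x + 1291.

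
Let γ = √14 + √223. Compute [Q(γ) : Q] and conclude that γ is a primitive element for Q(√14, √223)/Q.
[Q(γ) : Q] = 4 (equivalently, Q(γ) = Q(√14, √223))

Obviously Q(γ) ⊆ Q(√14, √223), and [Q(√14, √223):Q] = 4 (since 14, 223 are distinct squarefree integers > 1 with 3122 not a perfect square). To show equality we compute the minimal polynomial of γ. From γ = √14 + √223: γ^2 = 14 + 2√(3122) + 223 = 237 + 2√(3122), so γ^2 - 237 = 2√(3122); squaring, (γ^2 - 237)^2 = 4·3122, i.e. γ^4 - 474γ^2 + 56169 - 12488 = 0, i.e. γ^4 - 474γ^2 + 43681 = 0. So γ is a root of x^4 - 474x^2 + 43681. This polynomial is irreducible over Q: it has no rational root (each ±√14 ± √223 is irrational), and any factorization into two quadratics over Q would force √(3122) ∈ Q (pairing opposite roots) or √14, √223 ∈ Q (other pairings), all impossible. Hence [Q(γ):Q] = 4 = [Q(√14, √223):Q], so Q(γ) = Q(√14, √223).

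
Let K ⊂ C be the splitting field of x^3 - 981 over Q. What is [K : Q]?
[K : Q] = 6

The roots of x^3 - 981 are ∛981, ω∛981, ω^2∛981 where ω = e^(2πi/3) is a primitive cube root of unity, so K = Q(∛981, ω). Now [Q(∛981):Q] = 3 (since 981 is not a perfect cube, x^3 - 981 is irreducible) and [Q(ω):Q] = 2. Both 2 and 3 divide [K:Q], and [K:Q] ≤ 3·2 = 6, so [K:Q] = 6. (Equivalently: Q(∛981) ⊂ R but ω ∉ R, so [K : Q(∛981)] = 2.)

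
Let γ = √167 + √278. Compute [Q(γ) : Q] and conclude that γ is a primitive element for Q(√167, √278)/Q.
[Q(γ) : Q] = 4 (equivalently, Q(γ) = Q(√167, √278))

Obviously Q(γ) ⊆ Q(√167, √278), and [Q(√167, √278):Q] = 4 (since 167, 278 are distinct squarefree integers > 1 with 46426 not a perfect square). To show equality we compute the minimal polynomial of γ. From γ = √167 + √278: γ^2 = 167 + 2√(46426) + 278 = 445 + 2√(46426), so γ^2 - 445 = 2√(46426); squaring, (γ^2 - 445)^2 = 4·46426, i.e. γ^4 - 890γ^2 + 198025 - 185704 = 0, i.e. γ^4 - 890γ^2 + 12321 = 0. So γ is a root of x^4 - 890x^2 + 12321. This polynomial is irreducible over Q: it has no rational root (each ±√167 ± √278 is irrational), and any factorization into two quadratics over Q would force √(46426) ∈ Q (pairing opposite roots) or √167, √278 ∈ Q (other pairings), all impossible. Hence [Q(γ):Q] = 4 = [Q(√167, √278):Q], so Q(γ) = Q(√167, √278).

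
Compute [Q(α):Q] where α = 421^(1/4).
[Q(α):Q] = 4

α is a root of x^4 - 421. By Eisenstein's criterion at the prime p = 421 (which divides the constant term 421 but p^2 = 177241 does not, since 421 is squarefree), x^4 - 421 is irreducible over Q. Hence [Q(α):Q] = 4.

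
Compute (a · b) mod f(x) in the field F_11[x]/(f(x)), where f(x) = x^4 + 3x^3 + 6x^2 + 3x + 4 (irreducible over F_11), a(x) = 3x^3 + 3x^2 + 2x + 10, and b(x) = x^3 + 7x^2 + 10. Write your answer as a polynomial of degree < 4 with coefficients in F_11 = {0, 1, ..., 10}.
a · b ≡ 9x^3 + 8x^2 + 3x + 7 (mod f(x))

Multiply in F_11[x]: a(x)·b(x) = (3x^3 + 3x^2 + 2x + 10)·(x^3 + 7x^2 + 10) = 3x^6 + 2x^5 + x^4 + 10x^3 + x^2 + 9x + 1. This has degree ≥ 4, so divide by f(x) over F_11: 3x^6 + 2x^5 + x^4 + 10x^3 + x^2 + 9x + 1 = (3x^2 + 4x + 4)·(x^4 + 3x^3 + 6x^2 + 3x + 4) + (9x^3 + 8x^2 + 3x + 7). Hence a·b ≡ 9x^3 + 8x^2 + 3x + 7 (mod f). (F_11[x]/(f) is a field with 11^4 = 14641 elements since f is irreducible of degree 4.)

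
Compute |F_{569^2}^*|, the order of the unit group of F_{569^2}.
|F_{569^2}^*| = 323760

F_{569^2} has 569^2 = 323761 elements; its multiplicative group consists of all nonzero elements, so |F_{569^2}^*| = 323761 - 1 = 323760. (It is cyclic since any finite subgroup of the multiplicative group of a field is cyclic.)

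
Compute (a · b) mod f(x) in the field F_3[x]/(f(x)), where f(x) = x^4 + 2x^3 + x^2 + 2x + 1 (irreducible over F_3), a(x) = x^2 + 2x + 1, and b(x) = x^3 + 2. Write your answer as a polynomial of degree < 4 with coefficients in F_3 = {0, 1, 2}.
a · b ≡ 2 (mod f(x))

Multiply in F_3[x]: a(x)·b(x) = (x^2 + 2x + 1)·(x^3 + 2) = x^5 + 2x^4 + x^3 + 2x^2 + x + 2. This has degree ≥ 4, so divide by f(x) over F_3: x^5 + 2x^4 + x^3 + 2x^2 + x + 2 = (x)·(x^4 + 2x^3 + x^2 + 2x + 1) + (2). Hence a·b ≡ 2 (mod f). (F_3[x]/(f) is a field with 3^4 = 81 elements since f is irreducible of degree 4.)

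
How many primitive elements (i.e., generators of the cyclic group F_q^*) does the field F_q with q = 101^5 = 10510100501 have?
There are φ(10510100500) = 4057200000 primitive elements

F_q^* is cyclic of order q - 1 = 10510100500. A cyclic group of order m has exactly φ(m) generators. Here m = 10510100500 = 2^2 · 5^3 · 31 · 491 · 1381, so the number of primitive elements is φ(10510100500) = 4057200000.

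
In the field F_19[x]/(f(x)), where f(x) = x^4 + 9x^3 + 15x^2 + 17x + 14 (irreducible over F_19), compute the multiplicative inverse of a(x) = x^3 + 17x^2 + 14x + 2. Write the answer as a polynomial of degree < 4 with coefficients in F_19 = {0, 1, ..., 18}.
a(x)^(-1) ≡ 9x^3 + 15x^2 + 11x + 14 (mod f(x))

Since f is irreducible over F_19, F_19[x]/(f) is a field and a(x) ≠ 0 has an inverse. Apply the extended Euclidean algorithm to f(x) and a(x) in F_19[x]: f(x) = (x + 11)·a(x) + (4x^2 + 13x + 11);  a(x) = (5x + 7)·(4x^2 + 13x + 11) + (x + 1);  (4x^2 + 13x + 11) = (4x + 9)·(x + 1) + (2). The last nonzero remainder is the constant 2 = gcd(f, a) in F_19. Back-substituting through the division chain expresses 2 = s(x)·a(x) + t(x)·f(x) with s(x) ≡ 18x^3 + 11x^2 + 3x + 9 (mod f), so (18x^3 + 11x^2 + 3x + 9)·a(x) ≡ 2 (mod f). Multiplying by 2^(-1) ≡ 10 in F_19 gives a(x)^(-1) ≡ 10·(18x^3 + 11x^2 + 3x + 9) ≡ 9x^3 + 15x^2 + 11x + 14 (mod f). Check: (x^3 + 17x^2 + 14x + 2)·(9x^3 + 15x^2 + 11x + 14) = 9x^6 + 16x^5 + 12x^4 + 11x^3 + 4x^2 + 9x + 9 ≡ 1 (mod x^4 + 9x^3 + 15x^2 + 17x + 14).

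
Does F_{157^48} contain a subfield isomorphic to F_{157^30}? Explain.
No: F_{157^30} is not a subfield of F_{157^48}

F_{p^m} embeds in F_{p^n} iff m | n. Here 30 ∤ 48 (since 48 = 1·30 + 18 with remainder 18 ≠ 0), so F_{157^30} is not a subfield of F_{157^48}. Equivalently: if it were, the tower law would give 30 = [F_{157^30}:F_157] dividing [F_{157^48}:F_157] = 48, contradiction.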